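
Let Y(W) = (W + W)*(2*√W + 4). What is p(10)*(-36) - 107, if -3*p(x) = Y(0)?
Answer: -107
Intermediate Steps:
Y(W) = 2*W*(4 + 2*√W) (Y(W) = (2*W)*(4 + 2*√W) = 2*W*(4 + 2*√W))
p(x) = 0 (p(x) = -(4*0^(3/2) + 8*0)/3 = -(4*0 + 0)/3 = -(0 + 0)/3 = -⅓*0 = 0)
p(10)*(-36) - 107 = 0*(-36) - 107 = 0 - 107 = -107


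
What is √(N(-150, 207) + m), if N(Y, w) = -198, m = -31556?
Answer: I*√31754 ≈ 178.2*I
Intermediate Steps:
√(N(-150, 207) + m) = √(-198 - 31556) = √(-31754) = I*√31754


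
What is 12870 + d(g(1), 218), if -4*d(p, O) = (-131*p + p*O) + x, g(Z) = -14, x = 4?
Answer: 26347/2 ≈ 13174.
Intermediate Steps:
d(p, O) = -1 + 131*p/4 - O*p/4 (d(p, O) = -((-131*p + p*O) + 4)/4 = -((-131*p + O*p) + 4)/4 = -(4 - 131*p + O*p)/4 = -1 + 131*p/4 - O*p/4)
12870 + d(g(1), 218) = 12870 + (-1 + (131/4)*(-14) - 1/4*218*(-14)) = 12870 + (-1 - 917/2 + 763) = 12870 + 607/2 = 26347/2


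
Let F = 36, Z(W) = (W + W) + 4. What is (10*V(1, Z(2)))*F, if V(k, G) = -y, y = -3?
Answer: 1080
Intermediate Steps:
Z(W) = 4 + 2*W (Z(W) = 2*W + 4 = 4 + 2*W)
V(k, G) = 3 (V(k, G) = -1*(-3) = 3)
(10*V(1, Z(2)))*F = (10*3)*36 = 30*36 = 1080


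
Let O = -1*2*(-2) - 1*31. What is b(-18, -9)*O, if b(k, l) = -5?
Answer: 135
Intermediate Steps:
O = -27 (O = -2*(-2) - 31 = 4 - 31 = -27)
b(-18, -9)*O = -5*(-27) = 135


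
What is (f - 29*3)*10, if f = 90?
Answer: 30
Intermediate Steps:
(f - 29*3)*10 = (90 - 29*3)*10 = (90 - 87)*10 = 3*10 = 30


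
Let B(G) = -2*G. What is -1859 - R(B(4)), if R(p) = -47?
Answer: -1812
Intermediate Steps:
-1859 - R(B(4)) = -1859 - 1*(-47) = -1859 + 47 = -1812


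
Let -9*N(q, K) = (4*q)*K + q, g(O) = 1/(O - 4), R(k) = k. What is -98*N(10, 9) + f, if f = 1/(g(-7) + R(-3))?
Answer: 1232741/306 ≈ 4028.6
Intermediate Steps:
g(O) = 1/(-4 + O)
N(q, K) = -q/9 - 4*K*q/9 (N(q, K) = -((4*q)*K + q)/9 = -(4*K*q + q)/9 = -(q + 4*K*q)/9 = -q/9 - 4*K*q/9)
f = -11/34 (f = 1/(1/(-4 - 7) - 3) = 1/(1/(-11) - 3) = 1/(-1/11 - 3) = 1/(-34/11) = -11/34 ≈ -0.32353)
-98*N(10, 9) + f = -(-98)*10*(1 + 4*9)/9 - 11/34 = -(-98)*10*(1 + 36)/9 - 11/34 = -(-98)*10*37/9 - 11/34 = -98*(-370/9) - 11/34 = 36260/9 - 11/34 = 1232741/306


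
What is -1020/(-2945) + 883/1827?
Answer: 892795/1076103 ≈ 0.82966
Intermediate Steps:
-1020/(-2945) + 883/1827 = -1020*(-1/2945) + 883*(1/1827) = 204/589 + 883/1827 = 892795/1076103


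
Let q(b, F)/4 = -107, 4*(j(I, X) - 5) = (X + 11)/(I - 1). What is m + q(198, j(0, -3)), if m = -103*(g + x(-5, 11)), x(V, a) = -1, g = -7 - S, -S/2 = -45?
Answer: 9666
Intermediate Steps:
S = 90 (S = -2*(-45) = 90)
j(I, X) = 5 + (11 + X)/(4*(-1 + I)) (j(I, X) = 5 + ((X + 11)/(I - 1))/4 = 5 + ((11 + X)/(-1 + I))/4 = 5 + (11 + X)/(4*(-1 + I)))
g = -97 (g = -7 - 1*90 = -7 - 90 = -97)
q(b, F) = -428 (q(b, F) = 4*(-107) = -428)
m = 10094 (m = -103*(-97 - 1) = -103*(-98) = 10094)
m + q(198, j(0, -3)) = 10094 - 428 = 9666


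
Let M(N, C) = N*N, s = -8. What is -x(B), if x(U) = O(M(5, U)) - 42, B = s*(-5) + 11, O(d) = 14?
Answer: 28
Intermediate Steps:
M(N, C) = N²
B = 51 (B = -8*(-5) + 11 = 40 + 11 = 51)
x(U) = -28 (x(U) = 14 - 42 = -28)
-x(B) = -1*(-28) = 28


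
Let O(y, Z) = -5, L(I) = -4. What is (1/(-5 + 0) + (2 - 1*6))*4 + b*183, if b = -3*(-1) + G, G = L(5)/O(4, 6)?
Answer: 3393/5 ≈ 678.60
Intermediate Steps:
G = ⅘ (G = -4/(-5) = -4*(-⅕) = ⅘ ≈ 0.80000)
b = 19/5 (b = -3*(-1) + ⅘ = 3 + ⅘ = 19/5 ≈ 3.8000)
(1/(-5 + 0) + (2 - 1*6))*4 + b*183 = (1/(-5 + 0) + (2 - 1*6))*4 + (19/5)*183 = (1/(-5) + (2 - 6))*4 + 3477/5 = (-⅕ - 4)*4 + 3477/5 = -21/5*4 + 3477/5 = -84/5 + 3477/5 = 3393/5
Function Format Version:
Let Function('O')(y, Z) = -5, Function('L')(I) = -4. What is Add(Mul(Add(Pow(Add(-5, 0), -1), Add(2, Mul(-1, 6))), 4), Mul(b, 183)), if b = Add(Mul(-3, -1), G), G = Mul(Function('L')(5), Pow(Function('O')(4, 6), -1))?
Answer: Rational(3393, 5) ≈ 678.60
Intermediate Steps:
G = Rational(4, 5) (G = Mul(-4, Pow(-5, -1)) = Mul(-4, Rational(-1, 5)) = Rational(4, 5) ≈ 0.80000)
b = Rational(19, 5) (b = Add(Mul(-3, -1), Rational(4, 5)) = Add(3, Rational(4, 5)) = Rational(19, 5) ≈ 3.8000)
Add(Mul(Add(Pow(Add(-5, 0), -1), Add(2, Mul(-1, 6))), 4), Mul(b, 183)) = Add(Mul(Add(Pow(Add(-5, 0), -1), Add(2, Mul(-1, 6))), 4), Mul(Rational(19, 5), 183)) = Add(Mul(Add(Pow(-5, -1), Add(2, -6)), 4), Rational(3477, 5)) = Add(Mul(Add(Rational(-1, 5), -4), 4), Rational(3477, 5)) = Add(Mul(Rational(-21, 5), 4), Rational(3477, 5)) = Add(Rational(-84, 5), Rational(3477, 5)) = Rational(3393, 5)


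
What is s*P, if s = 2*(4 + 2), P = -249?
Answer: -2988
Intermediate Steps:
s = 12 (s = 2*6 = 12)
s*P = 12*(-249) = -2988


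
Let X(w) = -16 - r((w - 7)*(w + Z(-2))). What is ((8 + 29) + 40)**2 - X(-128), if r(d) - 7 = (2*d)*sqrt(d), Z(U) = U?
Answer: 5952 + 526500*sqrt(78) ≈ 4.6559e+6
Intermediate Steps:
r(d) = 7 + 2*d**(3/2) (r(d) = 7 + (2*d)*sqrt(d) = 7 + 2*d**(3/2))
X(w) = -23 - 2*((-7 + w)*(-2 + w))**(3/2) (X(w) = -16 - (7 + 2*((w - 7)*(w - 2))**(3/2)) = -16 - (7 + 2*((-7 + w)*(-2 + w))**(3/2)) = -16 + (-7 - 2*((-7 + w)*(-2 + w))**(3/2)) = -23 - 2*((-7 + w)*(-2 + w))**(3/2))
((8 + 29) + 40)**2 - X(-128) = ((8 + 29) + 40)**2 - (-23 - 2*(14 + (-128)**2 - 9*(-128))**(3/2)) = (37 + 40)**2 - (-23 - 2*(14 + 16384 + 1152)**(3/2)) = 77**2 - (-23 - 526500*sqrt(78)) = 5929 - (-23 - 526500*sqrt(78)) = 5929 + (23 + 526500*sqrt(78)) = 5952 + 526500*sqrt(78)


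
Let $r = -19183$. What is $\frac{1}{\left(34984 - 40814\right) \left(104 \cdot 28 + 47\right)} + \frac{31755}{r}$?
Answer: $- \frac{547804571533}{330925357510} \approx -1.6554$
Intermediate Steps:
$\frac{1}{\left(34984 - 40814\right) \left(104 \cdot 28 + 47\right)} + \frac{31755}{r} = \frac{1}{\left(34984 - 40814\right) \left(104 \cdot 28 + 47\right)} + \frac{31755}{-19183} = \frac{1}{\left(-5830\right) \left(2912 + 47\right)} + 31755 \left(- \frac{1}{19183}\right) = - \frac{1}{5830 \cdot 2959} - \frac{31755}{19183} = \left(- \frac{1}{5830}\right) \frac{1}{2959} - \frac{31755}{19183} = - \frac{1}{17250970} - \frac{31755}{19183} = - \frac{547804571533}{330925357510}$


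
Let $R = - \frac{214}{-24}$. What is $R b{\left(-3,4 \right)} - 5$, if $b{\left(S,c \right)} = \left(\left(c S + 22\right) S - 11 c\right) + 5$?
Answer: $- \frac{2481}{4} \approx -620.25$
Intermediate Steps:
$R = \frac{107}{12}$ ($R = \left(-214\right) \left(- \frac{1}{24}\right) = \frac{107}{12} \approx 8.9167$)
$b{\left(S,c \right)} = 5 - 11 c + S \left(22 + S c\right)$ ($b{\left(S,c \right)} = \left(\left(S c + 22\right) S - 11 c\right) + 5 = \left(\left(22 + S c\right) S - 11 c\right) + 5 = \left(S \left(22 + S c\right) - 11 c\right) + 5 = \left(- 11 c + S \left(22 + S c\right)\right) + 5 = 5 - 11 c + S \left(22 + S c\right)$)
$R b{\left(-3,4 \right)} - 5 = \frac{107 \left(5 - 44 + 22 \left(-3\right) + 4 \left(-3\right)^{2}\right)}{12} - 5 = \frac{107 \left(5 - 44 - 66 + 4 \cdot 9\right)}{12} - 5 = \frac{107 \left(5 - 44 - 66 + 36\right)}{12} - 5 = \frac{107}{12} \left(-69\right) - 5 = - \frac{2461}{4} - 5 = - \frac{2481}{4}$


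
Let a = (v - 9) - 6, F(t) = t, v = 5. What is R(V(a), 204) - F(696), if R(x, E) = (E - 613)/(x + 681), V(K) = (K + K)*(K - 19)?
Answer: -878065/1261 ≈ -696.32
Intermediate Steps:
a = -10 (a = (5 - 9) - 6 = -4 - 6 = -10)
V(K) = 2*K*(-19 + K) (V(K) = (2*K)*(-19 + K) = 2*K*(-19 + K))
R(x, E) = (-613 + E)/(681 + x)
R(V(a), 204) - F(696) = (-613 + 204)/(681 + 2*(-10)*(-19 - 10)) - 1*696 = -409/(681 + 2*(-10)*(-29)) - 696 = -409/(681 + 580) - 696 = -409/1261 - 696 = -878065/1261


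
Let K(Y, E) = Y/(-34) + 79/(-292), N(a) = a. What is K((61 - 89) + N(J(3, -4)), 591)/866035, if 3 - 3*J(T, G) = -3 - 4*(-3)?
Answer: 3037/4298997740 ≈ 7.0644e-7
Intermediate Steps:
J(T, G) = -2 (J(T, G) = 1 - (-3 - 4*(-3))/3 = 1 - (-3 + 12)/3 = 1 - ⅓*9 = 1 - 3 = -2)
K(Y, E) = -79/292 - Y/34 (K(Y, E) = Y*(-1/34) + 79*(-1/292) = -Y/34 - 79/292 = -79/292 - Y/34)
K((61 - 89) + N(J(3, -4)), 591)/866035 = (-79/292 - ((61 - 89) - 2)/34)/866035 = (-79/292 - (-28 - 2)/34)*(1/866035) = (-79/292 - 1/34*(-30))*(1/866035) = (-79/292 + 15/17)*(1/866035) = (3037/4964)*(1/866035) = 3037/4298997740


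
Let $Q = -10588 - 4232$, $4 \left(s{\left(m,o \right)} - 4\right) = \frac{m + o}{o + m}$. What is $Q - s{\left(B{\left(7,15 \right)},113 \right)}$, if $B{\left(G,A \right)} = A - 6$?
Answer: $- \frac{59297}{4} \approx -14824.0$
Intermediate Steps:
$B{\left(G,A \right)} = -6 + A$ ($B{\left(G,A \right)} = A - 6 = -6 + A$)
$s{\left(m,o \right)} = \frac{17}{4}$ ($s{\left(m,o \right)} = 4 + \frac{\left(m + o\right) \frac{1}{o + m}}{4} = 4 + \frac{\left(m + o\right) \frac{1}{m + o}}{4} = 4 + \frac{1}{4} \cdot 1 = 4 + \frac{1}{4} = \frac{17}{4}$)
$Q = -14820$ ($Q = -10588 - 4232 = -14820$)
$Q - s{\left(B{\left(7,15 \right)},113 \right)} = -14820 - \frac{17}{4} = - \frac{59297}{4}$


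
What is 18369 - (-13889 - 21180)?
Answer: 53438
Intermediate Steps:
18369 - (-13889 - 21180) = 18369 - 1*(-35069) = 18369 + 35069 = 53438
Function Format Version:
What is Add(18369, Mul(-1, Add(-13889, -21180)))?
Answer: 53438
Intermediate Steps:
Add(18369, Mul(-1, Add(-13889, -21180))) = Add(18369, Mul(-1, -35069)) = Add(18369, 35069) = 53438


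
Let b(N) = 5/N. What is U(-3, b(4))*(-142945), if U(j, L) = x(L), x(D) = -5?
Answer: 714725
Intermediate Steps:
U(j, L) = -5
U(-3, b(4))*(-142945) = -5*(-142945) = 714725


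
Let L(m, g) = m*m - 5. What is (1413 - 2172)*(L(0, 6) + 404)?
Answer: -302841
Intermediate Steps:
L(m, g) = -5 + m² (L(m, g) = m² - 5 = -5 + m²)
(1413 - 2172)*(L(0, 6) + 404) = (1413 - 2172)*((-5 + 0²) + 404) = -759*((-5 + 0) + 404) = -759*(-5 + 404) = -759*399 = -302841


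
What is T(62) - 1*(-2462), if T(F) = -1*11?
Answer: 2451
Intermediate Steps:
T(F) = -11
T(62) - 1*(-2462) = -11 - 1*(-2462) = -11 + 2462 = 2451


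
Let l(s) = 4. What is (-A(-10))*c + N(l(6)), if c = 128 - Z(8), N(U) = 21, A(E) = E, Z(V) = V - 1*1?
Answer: 1231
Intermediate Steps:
Z(V) = -1 + V (Z(V) = V - 1 = -1 + V)
c = 121 (c = 128 - (-1 + 8) = 128 - 1*7 = 128 - 7 = 121)
(-A(-10))*c + N(l(6)) = -1*(-10)*121 + 21 = 10*121 + 21 = 1210 + 21 = 1231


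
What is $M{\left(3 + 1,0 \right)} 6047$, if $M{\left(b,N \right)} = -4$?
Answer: $-24188$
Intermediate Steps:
$M{\left(3 + 1,0 \right)} 6047 = \left(-4\right) 6047 = -24188$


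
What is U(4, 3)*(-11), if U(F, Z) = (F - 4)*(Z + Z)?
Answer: 0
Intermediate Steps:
U(F, Z) = 2*Z*(-4 + F) (U(F, Z) = (-4 + F)*(2*Z) = 2*Z*(-4 + F))
U(4, 3)*(-11) = (2*3*(-4 + 4))*(-11) = (2*3*0)*(-11) = 0*(-11) = 0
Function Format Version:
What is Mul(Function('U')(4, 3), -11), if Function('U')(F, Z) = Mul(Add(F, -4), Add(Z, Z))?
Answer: 0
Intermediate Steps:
Function('U')(F, Z) = Mul(2, Z, Add(-4, F)) (Function('U')(F, Z) = Mul(Add(-4, F), Mul(2, Z)) = Mul(2, Z, Add(-4, F)))
Mul(Function('U')(4, 3), -11) = Mul(Mul(2, 3, Add(-4, 4)), -11) = Mul(Mul(2, 3, 0), -11) = Mul(0, -11) = 0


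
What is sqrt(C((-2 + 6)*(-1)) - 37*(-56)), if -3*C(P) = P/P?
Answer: sqrt(18645)/3 ≈ 45.516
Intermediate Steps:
C(P) = -1/3 (C(P) = -P/(3*P) = -1/3*1 = -1/3)
sqrt(C((-2 + 6)*(-1)) - 37*(-56)) = sqrt(-1/3 - 37*(-56)) = sqrt(-1/3 + 2072) = sqrt(6215/3) = sqrt(18645)/3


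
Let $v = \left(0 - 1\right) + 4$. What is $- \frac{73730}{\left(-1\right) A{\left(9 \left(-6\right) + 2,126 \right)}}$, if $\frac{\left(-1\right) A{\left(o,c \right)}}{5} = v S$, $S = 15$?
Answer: $- \frac{14746}{45} \approx -327.69$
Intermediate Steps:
$v = 3$ ($v = -1 + 4 = 3$)
$A{\left(o,c \right)} = -225$ ($A{\left(o,c \right)} = - 5 \cdot 3 \cdot 15 = \left(-5\right) 45 = -225$)
$- \frac{73730}{\left(-1\right) A{\left(9 \left(-6\right) + 2,126 \right)}} = - \frac{73730}{\left(-1\right) \left(-225\right)} = - \frac{73730}{225} = \left(-73730\right) \frac{1}{225} = - \frac{14746}{45}$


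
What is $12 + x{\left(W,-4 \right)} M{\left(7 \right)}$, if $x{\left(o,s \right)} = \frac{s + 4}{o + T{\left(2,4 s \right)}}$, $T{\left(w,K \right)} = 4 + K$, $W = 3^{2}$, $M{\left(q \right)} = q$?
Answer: $12$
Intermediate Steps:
$W = 9$
$x{\left(o,s \right)} = \frac{4 + s}{4 + o + 4 s}$ ($x{\left(o,s \right)} = \frac{s + 4}{o + \left(4 + 4 s\right)} = \frac{4 + s}{4 + o + 4 s}$)
$12 + x{\left(W,-4 \right)} M{\left(7 \right)} = 12 + \frac{4 - 4}{4 + 9 + 4 \left(-4\right)} 7 = 12 + \frac{1}{4 + 9 - 16} \cdot 0 \cdot 7 = 12 + \frac{1}{-3} \cdot 0 \cdot 7 = 12 + \left(- \frac{1}{3}\right) 0 \cdot 7 = 12 + 0 \cdot 7 = 12 + 0 = 12$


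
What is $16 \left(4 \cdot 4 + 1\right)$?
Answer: $272$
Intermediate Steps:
$16 \left(4 \cdot 4 + 1\right) = 16 \left(16 + 1\right) = 16 \cdot 17 = 272$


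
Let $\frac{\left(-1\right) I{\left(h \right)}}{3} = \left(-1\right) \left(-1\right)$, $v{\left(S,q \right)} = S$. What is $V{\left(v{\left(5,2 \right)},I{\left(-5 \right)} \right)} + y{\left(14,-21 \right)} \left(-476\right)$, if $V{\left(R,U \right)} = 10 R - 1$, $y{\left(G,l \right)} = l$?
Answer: $10045$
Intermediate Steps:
$I{\left(h \right)} = -3$ ($I{\left(h \right)} = - 3 \left(\left(-1\right) \left(-1\right)\right) = \left(-3\right) 1 = -3$)
$V{\left(R,U \right)} = -1 + 10 R$
$V{\left(v{\left(5,2 \right)},I{\left(-5 \right)} \right)} + y{\left(14,-21 \right)} \left(-476\right) = \left(-1 + 10 \cdot 5\right) - -9996 = \left(-1 + 50\right) + 9996 = 49 + 9996 = 10045$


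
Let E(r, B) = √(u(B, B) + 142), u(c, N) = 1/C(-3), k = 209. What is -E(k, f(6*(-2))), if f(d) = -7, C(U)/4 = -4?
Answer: -√2271/4 ≈ -11.914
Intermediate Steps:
C(U) = -16 (C(U) = 4*(-4) = -16)
u(c, N) = -1/16 (u(c, N) = 1/(-16) = -1/16)
E(r, B) = √2271/4 (E(r, B) = √(-1/16 + 142) = √(2271/16) = √2271/4)
-E(k, f(6*(-2))) = -√2271/4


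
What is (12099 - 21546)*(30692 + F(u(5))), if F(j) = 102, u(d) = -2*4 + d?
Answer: -290910918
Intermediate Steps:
u(d) = -8 + d
(12099 - 21546)*(30692 + F(u(5))) = (12099 - 21546)*(30692 + 102) = -9447*30794 = -290910918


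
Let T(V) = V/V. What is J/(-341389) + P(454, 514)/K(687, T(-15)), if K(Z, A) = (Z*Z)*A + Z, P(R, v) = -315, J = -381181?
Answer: 60019983067/53786519728 ≈ 1.1159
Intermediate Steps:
T(V) = 1
K(Z, A) = Z + A*Z² (K(Z, A) = Z²*A + Z = A*Z² + Z = Z + A*Z²)
J/(-341389) + P(454, 514)/K(687, T(-15)) = -381181/(-341389) - 315*1/(687*(1 + 1*687)) = -381181*(-1/341389) - 315*1/(687*(1 + 687)) = 381181/341389 - 315/(687*688) = 381181/341389 - 315/472656 = 381181/341389 - 315*1/472656 = 381181/341389 - 105/157552 = 60019983067/53786519728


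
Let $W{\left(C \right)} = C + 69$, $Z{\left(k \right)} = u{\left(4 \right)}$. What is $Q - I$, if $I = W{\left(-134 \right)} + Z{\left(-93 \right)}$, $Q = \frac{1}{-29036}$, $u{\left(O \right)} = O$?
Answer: $\frac{1771195}{29036} \approx 61.0$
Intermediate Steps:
$Z{\left(k \right)} = 4$
$W{\left(C \right)} = 69 + C$
$Q = - \frac{1}{29036} \approx -3.444 \cdot 10^{-5}$
$I = -61$ ($I = \left(69 - 134\right) + 4 = -65 + 4 = -61$)
$Q - I = - \frac{1}{29036} - -61 = - \frac{1}{29036} + 61 = \frac{1771195}{29036}$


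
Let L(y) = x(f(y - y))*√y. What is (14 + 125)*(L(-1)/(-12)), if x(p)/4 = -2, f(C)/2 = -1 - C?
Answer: 278*I/3 ≈ 92.667*I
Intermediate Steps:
f(C) = -2 - 2*C (f(C) = 2*(-1 - C) = -2 - 2*C)
x(p) = -8 (x(p) = 4*(-2) = -8)
L(y) = -8*√y
(14 + 125)*(L(-1)/(-12)) = (14 + 125)*(-8*I/(-12)) = 139*(-8*I*(-1/12)) = 139*(2*I/3) = 278*I/3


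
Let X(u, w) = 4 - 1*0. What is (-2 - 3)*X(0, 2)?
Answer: -20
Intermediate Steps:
X(u, w) = 4 (X(u, w) = 4 + 0 = 4)
(-2 - 3)*X(0, 2) = (-2 - 3)*4 = -5*4 = -20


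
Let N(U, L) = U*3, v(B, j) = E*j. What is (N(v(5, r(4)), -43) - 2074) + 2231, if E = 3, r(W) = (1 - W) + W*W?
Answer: 274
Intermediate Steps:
r(W) = 1 + W² - W (r(W) = (1 - W) + W² = 1 + W² - W)
v(B, j) = 3*j
N(U, L) = 3*U
(N(v(5, r(4)), -43) - 2074) + 2231 = (3*(3*(1 + 4² - 1*4)) - 2074) + 2231 = (3*(3*(1 + 16 - 4)) - 2074) + 2231 = (3*(3*13) - 2074) + 2231 = (3*39 - 2074) + 2231 = (117 - 2074) + 2231 = -1957 + 2231 = 274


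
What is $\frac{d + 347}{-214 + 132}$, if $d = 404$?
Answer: $- \frac{751}{82} \approx -9.1585$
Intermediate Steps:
$\frac{d + 347}{-214 + 132} = \frac{404 + 347}{-214 + 132} = \frac{751}{-82} = 751 \left(- \frac{1}{82}\right) = - \frac{751}{82}$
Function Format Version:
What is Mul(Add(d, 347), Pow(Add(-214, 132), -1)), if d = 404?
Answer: Rational(-751, 82) ≈ -9.1585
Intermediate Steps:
Mul(Add(d, 347), Pow(Add(-214, 132), -1)) = Mul(Add(404, 347), Pow(Add(-214, 132), -1)) = Mul(751, Pow(-82, -1)) = Mul(751, Rational(-1, 82)) = Rational(-751, 82)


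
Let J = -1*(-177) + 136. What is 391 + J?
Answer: 704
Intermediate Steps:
J = 313 (J = 177 + 136 = 313)
391 + J = 391 + 313 = 704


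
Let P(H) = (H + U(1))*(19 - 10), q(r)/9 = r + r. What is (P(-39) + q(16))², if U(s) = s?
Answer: 2916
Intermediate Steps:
q(r) = 18*r (q(r) = 9*(r + r) = 9*(2*r) = 18*r)
P(H) = 9 + 9*H (P(H) = (H + 1)*(19 - 10) = (1 + H)*9 = 9 + 9*H)
(P(-39) + q(16))² = ((9 + 9*(-39)) + 18*16)² = ((9 - 351) + 288)² = (-342 + 288)² = (-54)² = 2916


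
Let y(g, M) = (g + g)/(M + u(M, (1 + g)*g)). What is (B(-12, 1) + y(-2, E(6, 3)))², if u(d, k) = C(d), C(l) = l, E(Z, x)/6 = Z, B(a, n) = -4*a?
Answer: 744769/324 ≈ 2298.7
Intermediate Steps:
E(Z, x) = 6*Z
u(d, k) = d
y(g, M) = g/M (y(g, M) = (g + g)/(M + M) = (2*g)/((2*M)) = (2*g)*(1/(2*M)) = g/M)
(B(-12, 1) + y(-2, E(6, 3)))² = (-4*(-12) - 2/(6*6))² = (48 - 2/36)² = (48 - 2*1/36)² = (48 - 1/18)² = (863/18)² = 744769/324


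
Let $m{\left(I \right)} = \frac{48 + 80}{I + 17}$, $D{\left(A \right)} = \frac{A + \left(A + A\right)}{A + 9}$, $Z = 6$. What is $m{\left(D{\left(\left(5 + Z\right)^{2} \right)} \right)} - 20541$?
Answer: $- \frac{52835353}{2573} \approx -20535.0$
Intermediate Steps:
$D{\left(A \right)} = \frac{3 A}{9 + A}$ ($D{\left(A \right)} = \frac{A + 2 A}{9 + A} = \frac{3 A}{9 + A}$)
$m{\left(I \right)} = \frac{128}{17 + I}$
$m{\left(D{\left(\left(5 + Z\right)^{2} \right)} \right)} - 20541 = \frac{128}{17 + \frac{3 \left(5 + 6\right)^{2}}{9 + \left(5 + 6\right)^{2}}} - 20541 = \frac{128}{17 + \frac{3 \cdot 11^{2}}{9 + 11^{2}}} - 20541 = \frac{128}{17 + 3 \cdot 121 \frac{1}{9 + 121}} - 20541 = \frac{128}{17 + 3 \cdot 121 \cdot \frac{1}{130}} - 20541 = \frac{128}{17 + \frac{363}{130}} - 20541 = \frac{128}{\frac{2573}{130}} - 20541 = 128 \cdot \frac{130}{2573} - 20541 = \frac{16640}{2573} - 20541 = - \frac{52835353}{2573}$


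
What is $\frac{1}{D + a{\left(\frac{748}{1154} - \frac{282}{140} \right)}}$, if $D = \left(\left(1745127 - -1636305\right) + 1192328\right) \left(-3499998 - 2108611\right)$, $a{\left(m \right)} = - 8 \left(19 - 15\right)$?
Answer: $- \frac{1}{25652431499872} \approx -3.8983 \cdot 10^{-14}$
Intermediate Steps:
$a{\left(m \right)} = -32$ ($a{\left(m \right)} = \left(-8\right) 4 = -32$)
$D = -25652431499840$ ($D = \left(\left(1745127 + 1636305\right) + 1192328\right) \left(-5608609\right) = \left(3381432 + 1192328\right) \left(-5608609\right) = 4573760 \left(-5608609\right) = -25652431499840$)
$\frac{1}{D + a{\left(\frac{748}{1154} - \frac{282}{140} \right)}} = \frac{1}{-25652431499840 - 32} = \frac{1}{-25652431499872} = - \frac{1}{25652431499872}$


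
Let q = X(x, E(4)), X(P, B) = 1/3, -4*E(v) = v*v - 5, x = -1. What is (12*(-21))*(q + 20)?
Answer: -5124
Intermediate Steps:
E(v) = 5/4 - v**2/4 (E(v) = -(v*v - 5)/4 = -(v**2 - 5)/4 = -(-5 + v**2)/4 = 5/4 - v**2/4)
X(P, B) = 1/3
q = 1/3 ≈ 0.33333
(12*(-21))*(q + 20) = (12*(-21))*(1/3 + 20) = -252*61/3 = -5124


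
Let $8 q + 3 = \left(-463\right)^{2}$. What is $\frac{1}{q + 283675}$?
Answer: $\frac{4}{1241883} \approx 3.2209 \cdot 10^{-6}$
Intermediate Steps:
$q = \frac{107183}{4}$ ($q = - \frac{3}{8} + \frac{\left(-463\right)^{2}}{8} = - \frac{3}{8} + \frac{1}{8} \cdot 214369 = - \frac{3}{8} + \frac{214369}{8} = \frac{107183}{4} \approx 26796.0$)
$\frac{1}{q + 283675} = \frac{1}{\frac{107183}{4} + 283675} = \frac{1}{\frac{1241883}{4}} = \frac{4}{1241883}$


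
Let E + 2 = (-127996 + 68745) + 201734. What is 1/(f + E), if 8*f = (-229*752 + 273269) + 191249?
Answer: 4/716079 ≈ 5.5860e-6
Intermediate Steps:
f = 146155/4 (f = ((-229*752 + 273269) + 191249)/8 = ((-172208 + 273269) + 191249)/8 = (101061 + 191249)/8 = (1/8)*292310 = 146155/4 ≈ 36539.)
E = 142481 (E = -2 + ((-127996 + 68745) + 201734) = -2 + (-59251 + 201734) = -2 + 142483 = 142481)
1/(f + E) = 1/(146155/4 + 142481) = 1/(716079/4) = 4/716079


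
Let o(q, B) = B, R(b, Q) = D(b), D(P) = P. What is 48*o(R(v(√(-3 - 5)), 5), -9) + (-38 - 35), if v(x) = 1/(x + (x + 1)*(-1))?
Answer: -505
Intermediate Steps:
v(x) = -1 (v(x) = 1/(x + (1 + x)*(-1)) = 1/(x + (-1 - x)) = 1/(-1) = -1)
R(b, Q) = b
48*o(R(v(√(-3 - 5)), 5), -9) + (-38 - 35) = 48*(-9) + (-38 - 35) = -432 - 73 = -505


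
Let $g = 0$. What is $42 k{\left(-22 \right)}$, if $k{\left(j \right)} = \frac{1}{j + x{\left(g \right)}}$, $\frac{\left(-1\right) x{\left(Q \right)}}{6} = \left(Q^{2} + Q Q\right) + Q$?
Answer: $- \frac{21}{11} \approx -1.9091$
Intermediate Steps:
$x{\left(Q \right)} = - 12 Q^{2} - 6 Q$ ($x{\left(Q \right)} = - 6 \left(\left(Q^{2} + Q Q\right) + Q\right) = - 6 \left(\left(Q^{2} + Q^{2}\right) + Q\right) = - 6 \left(2 Q^{2} + Q\right) = - 6 \left(Q + 2 Q^{2}\right) = - 12 Q^{2} - 6 Q$)
$k{\left(j \right)} = \frac{1}{j}$ ($k{\left(j \right)} = \frac{1}{j - 0 \left(1 + 2 \cdot 0\right)} = \frac{1}{j - 0 \left(1 + 0\right)} = \frac{1}{j - 0 \cdot 1} = \frac{1}{j + 0} = \frac{1}{j}$)
$42 k{\left(-22 \right)} = \frac{42}{-22} = 42 \left(- \frac{1}{22}\right) = - \frac{21}{11}$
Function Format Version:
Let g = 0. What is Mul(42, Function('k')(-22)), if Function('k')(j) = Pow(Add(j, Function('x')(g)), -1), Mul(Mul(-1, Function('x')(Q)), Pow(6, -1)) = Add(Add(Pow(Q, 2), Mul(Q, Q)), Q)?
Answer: Rational(-21, 11) ≈ -1.9091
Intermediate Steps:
Function('x')(Q) = Add(Mul(-12, Pow(Q, 2)), Mul(-6, Q)) (Function('x')(Q) = Mul(-6, Add(Add(Pow(Q, 2), Mul(Q, Q)), Q)) = Mul(-6, Add(Add(Pow(Q, 2), Pow(Q, 2)), Q)) = Mul(-6, Add(Mul(2, Pow(Q, 2)), Q)) = Mul(-6, Add(Q, Mul(2, Pow(Q, 2)))) = Add(Mul(-12, Pow(Q, 2)), Mul(-6, Q)))
Function('k')(j) = Pow(j, -1) (Function('k')(j) = Pow(Add(j, Mul(-6, 0, Add(1, Mul(2, 0)))), -1) = Pow(Add(j, Mul(-6, 0, Add(1, 0))), -1) = Pow(Add(j, Mul(-6, 0, 1)), -1) = Pow(Add(j, 0), -1) = Pow(j, -1))
Mul(42, Function('k')(-22)) = Mul(42, Pow(-22, -1)) = Mul(42, Rational(-1, 22)) = Rational(-21, 11)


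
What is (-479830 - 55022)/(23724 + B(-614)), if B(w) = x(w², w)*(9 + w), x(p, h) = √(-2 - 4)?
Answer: -25479576/1134587 - 649770*I*√6/1134587 ≈ -22.457 - 1.4028*I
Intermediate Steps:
x(p, h) = I*√6 (x(p, h) = √(-6) = I*√6)
B(w) = I*√6*(9 + w) (B(w) = (I*√6)*(9 + w) = I*√6*(9 + w))
(-479830 - 55022)/(23724 + B(-614)) = (-479830 - 55022)/(23724 + I*√6*(9 - 614)) = -534852/(23724 + I*√6*(-605)) = -534852/(23724 - 605*I*√6)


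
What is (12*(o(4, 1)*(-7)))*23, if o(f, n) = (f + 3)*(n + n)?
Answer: -27048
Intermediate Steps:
o(f, n) = 2*n*(3 + f) (o(f, n) = (3 + f)*(2*n) = 2*n*(3 + f))
(12*(o(4, 1)*(-7)))*23 = (12*((2*1*(3 + 4))*(-7)))*23 = (12*((2*1*7)*(-7)))*23 = (12*(14*(-7)))*23 = (12*(-98))*23 = -1176*23 = -27048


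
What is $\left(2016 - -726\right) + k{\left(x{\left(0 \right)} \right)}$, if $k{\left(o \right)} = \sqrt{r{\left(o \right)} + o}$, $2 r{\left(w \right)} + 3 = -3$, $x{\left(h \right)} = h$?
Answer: $2742 + i \sqrt{3} \approx 2742.0 + 1.732 i$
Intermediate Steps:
$r{\left(w \right)} = -3$ ($r{\left(w \right)} = - \frac{3}{2} + \frac{1}{2} \left(-3\right) = - \frac{3}{2} - \frac{3}{2} = -3$)
$k{\left(o \right)} = \sqrt{-3 + o}$
$\left(2016 - -726\right) + k{\left(x{\left(0 \right)} \right)} = \left(2016 - -726\right) + \sqrt{-3 + 0} = \left(2016 + 726\right) + \sqrt{-3} = 2742 + i \sqrt{3}$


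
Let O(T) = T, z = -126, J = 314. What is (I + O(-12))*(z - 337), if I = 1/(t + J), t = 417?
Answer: 4060973/731 ≈ 5555.4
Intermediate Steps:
I = 1/731 (I = 1/(417 + 314) = 1/731 ≈ 0.0013680)
(I + O(-12))*(z - 337) = (1/731 - 12)*(-126 - 337) = -8771/731*(-463) = 4060973/731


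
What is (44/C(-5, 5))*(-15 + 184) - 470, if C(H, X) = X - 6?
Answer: -7906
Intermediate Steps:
C(H, X) = -6 + X
(44/C(-5, 5))*(-15 + 184) - 470 = (44/(-6 + 5))*(-15 + 184) - 470 = (44/(-1))*169 - 470 = (44*(-1))*169 - 470 = -44*169 - 470 = -7436 - 470 = -7906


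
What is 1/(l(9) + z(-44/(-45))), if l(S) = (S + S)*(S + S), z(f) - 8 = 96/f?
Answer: 11/4732 ≈ 0.0023246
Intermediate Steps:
z(f) = 8 + 96/f
l(S) = 4*S² (l(S) = (2*S)*(2*S) = 4*S²)
1/(l(9) + z(-44/(-45))) = 1/(4*9² + (8 + 96/((-44/(-45))))) = 1/(4*81 + (8 + 96/((-44*(-1/45))))) = 1/(324 + (8 + 96/(44/45))) = 1/(324 + (8 + 96*(45/44))) = 1/(324 + (8 + 1080/11)) = 1/(324 + 1168/11) = 1/(4732/11) = 11/4732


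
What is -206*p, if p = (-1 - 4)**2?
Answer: -5150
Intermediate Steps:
p = 25 (p = (-5)**2 = 25)
-206*p = -206*25 = -5150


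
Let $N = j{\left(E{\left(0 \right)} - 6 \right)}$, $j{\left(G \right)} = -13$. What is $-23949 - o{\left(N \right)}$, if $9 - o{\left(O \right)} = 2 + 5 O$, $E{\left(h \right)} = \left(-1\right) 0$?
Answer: $-24021$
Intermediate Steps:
$E{\left(h \right)} = 0$
$N = -13$
$o{\left(O \right)} = 7 - 5 O$ ($o{\left(O \right)} = 9 - \left(2 + 5 O\right) = 7 - 5 O$)
$-23949 - o{\left(N \right)} = -23949 - \left(7 - -65\right) = -23949 - \left(7 + 65\right) = -23949 - 72 = -24021$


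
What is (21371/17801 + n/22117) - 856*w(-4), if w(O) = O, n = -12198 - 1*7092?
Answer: 192596318875/56243531 ≈ 3424.3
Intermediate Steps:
n = -19290 (n = -12198 - 7092 = -19290)
(21371/17801 + n/22117) - 856*w(-4) = (21371/17801 - 19290/22117) - 856*(-4) = (21371*(1/17801) - 19290*1/22117) - 1*(-3424) = (3053/2543 - 19290/22117) + 3424 = 18468731/56243531 + 3424 = 192596318875/56243531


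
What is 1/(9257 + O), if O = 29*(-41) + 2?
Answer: 1/8070 ≈ 0.00012392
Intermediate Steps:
O = -1187 (O = -1189 + 2 = -1187)
1/(9257 + O) = 1/(9257 - 1187) = 1/8070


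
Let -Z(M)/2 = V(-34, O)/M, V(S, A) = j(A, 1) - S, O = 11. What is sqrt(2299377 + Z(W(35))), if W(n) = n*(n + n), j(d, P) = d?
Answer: 2*sqrt(704184195)/35 ≈ 1516.4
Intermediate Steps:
V(S, A) = A - S
W(n) = 2*n**2 (W(n) = n*(2*n) = 2*n**2)
Z(M) = -90/M (Z(M) = -2*(11 - 1*(-34))/M = -2*(11 + 34)/M = -90/M)
sqrt(2299377 + Z(W(35))) = sqrt(2299377 - 90/(2*35**2)) = sqrt(2299377 - 90/(2*1225)) = sqrt(2299377 - 90/2450) = sqrt(2299377 - 90*1/2450) = sqrt(2299377 - 9/245) = sqrt(563347356/245) = 2*sqrt(704184195)/35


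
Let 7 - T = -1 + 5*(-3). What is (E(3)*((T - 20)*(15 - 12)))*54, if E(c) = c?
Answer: 1458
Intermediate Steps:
T = 23 (T = 7 - (-1 + 5*(-3)) = 7 - (-1 - 15) = 7 - 1*(-16) = 7 + 16 = 23)
(E(3)*((T - 20)*(15 - 12)))*54 = (3*((23 - 20)*(15 - 12)))*54 = (3*(3*3))*54 = (3*9)*54 = 27*54 = 1458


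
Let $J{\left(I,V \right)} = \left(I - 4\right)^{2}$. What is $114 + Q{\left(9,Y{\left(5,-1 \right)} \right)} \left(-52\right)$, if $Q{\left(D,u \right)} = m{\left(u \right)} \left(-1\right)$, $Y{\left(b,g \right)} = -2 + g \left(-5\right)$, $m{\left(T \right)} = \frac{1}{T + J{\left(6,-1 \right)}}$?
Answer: $\frac{850}{7} \approx 121.43$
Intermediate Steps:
$J{\left(I,V \right)} = \left(-4 + I\right)^{2}$
$m{\left(T \right)} = \frac{1}{4 + T}$ ($m{\left(T \right)} = \frac{1}{T + \left(-4 + 6\right)^{2}} = \frac{1}{T + 2^{2}} = \frac{1}{T + 4} = \frac{1}{4 + T}$)
$Y{\left(b,g \right)} = -2 - 5 g$
$Q{\left(D,u \right)} = - \frac{1}{4 + u}$ ($Q{\left(D,u \right)} = \frac{1}{4 + u} \left(-1\right) = - \frac{1}{4 + u}$)
$114 + Q{\left(9,Y{\left(5,-1 \right)} \right)} \left(-52\right) = 114 + - \frac{1}{4 - -3} \left(-52\right) = 114 + - \frac{1}{4 + \left(-2 + 5\right)} \left(-52\right) = 114 + - \frac{1}{4 + 3} \left(-52\right) = 114 + - \frac{1}{7} \left(-52\right) = 114 + \left(-1\right) \frac{1}{7} \left(-52\right) = 114 - - \frac{52}{7} = 114 + \frac{52}{7} = \frac{850}{7}$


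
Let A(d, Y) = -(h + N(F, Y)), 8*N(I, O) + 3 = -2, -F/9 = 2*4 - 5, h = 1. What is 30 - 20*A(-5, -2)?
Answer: 75/2 ≈ 37.500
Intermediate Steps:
F = -27 (F = -9*(2*4 - 5) = -9*(8 - 5) = -9*3 = -27)
N(I, O) = -5/8 (N(I, O) = -3/8 + (⅛)*(-2) = -3/8 - ¼ = -5/8)
A(d, Y) = -3/8 (A(d, Y) = -(1 - 5/8) = -1*3/8 = -3/8)
30 - 20*A(-5, -2) = 30 - 20*(-3/8) = 30 + 15/2 = 75/2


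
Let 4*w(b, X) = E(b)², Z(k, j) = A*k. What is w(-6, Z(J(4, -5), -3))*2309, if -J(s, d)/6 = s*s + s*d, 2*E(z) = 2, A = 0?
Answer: 2309/4 ≈ 577.25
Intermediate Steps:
E(z) = 1 (E(z) = (½)*2 = 1)
J(s, d) = -6*s² - 6*d*s (J(s, d) = -6*(s*s + s*d) = -6*(s² + d*s) = -6*s² - 6*d*s)
Z(k, j) = 0 (Z(k, j) = 0*k = 0)
w(b, X) = ¼ (w(b, X) = (¼)*1² = (¼)*1 = ¼)
w(-6, Z(J(4, -5), -3))*2309 = (¼)*2309 = 2309/4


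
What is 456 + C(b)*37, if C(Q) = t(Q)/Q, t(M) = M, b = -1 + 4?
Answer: 493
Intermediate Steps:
b = 3
C(Q) = 1 (C(Q) = Q/Q = 1)
456 + C(b)*37 = 456 + 1*37 = 456 + 37 = 493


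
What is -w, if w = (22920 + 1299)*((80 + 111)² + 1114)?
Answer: -910513305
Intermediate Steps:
w = 910513305 (w = 24219*(191² + 1114) = 24219*(36481 + 1114) = 24219*37595 = 910513305)
-w = -1*910513305 = -910513305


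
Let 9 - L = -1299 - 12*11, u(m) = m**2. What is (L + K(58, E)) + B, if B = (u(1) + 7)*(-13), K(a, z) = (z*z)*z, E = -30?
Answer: -25664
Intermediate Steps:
K(a, z) = z**3 (K(a, z) = z**2*z = z**3)
L = 1440 (L = 9 - (-1299 - 12*11) = 9 - (-1299 - 1*132) = 9 - (-1299 - 132) = 9 - 1*(-1431) = 9 + 1431 = 1440)
B = -104 (B = (1**2 + 7)*(-13) = (1 + 7)*(-13) = 8*(-13) = -104)
(L + K(58, E)) + B = (1440 + (-30)**3) - 104 = (1440 - 27000) - 104 = -25560 - 104 = -25664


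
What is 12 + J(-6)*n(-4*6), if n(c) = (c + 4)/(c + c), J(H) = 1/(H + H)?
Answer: 1723/144 ≈ 11.965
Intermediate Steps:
J(H) = 1/(2*H)
n(c) = (4 + c)/(2*c) (n(c) = (4 + c)/((2*c)) = (4 + c)*(1/(2*c)) = (4 + c)/(2*c))
12 + J(-6)*n(-4*6) = 12 + ((½)/(-6))*((4 - 4*6)/(2*((-4*6)))) = 12 + ((½)*(-⅙))*((½)*(4 - 24)/(-24)) = 12 - (-1)*(-20)/(24*24) = 12 - 1/12*5/12 = 12 - 5/144 = 1723/144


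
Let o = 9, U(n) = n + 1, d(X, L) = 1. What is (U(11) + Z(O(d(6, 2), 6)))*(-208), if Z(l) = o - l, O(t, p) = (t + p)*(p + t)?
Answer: 5824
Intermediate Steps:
U(n) = 1 + n
O(t, p) = (p + t)² (O(t, p) = (p + t)*(p + t) = (p + t)²)
Z(l) = 9 - l
(U(11) + Z(O(d(6, 2), 6)))*(-208) = ((1 + 11) + (9 - (6 + 1)²))*(-208) = (12 + (9 - 1*7²))*(-208) = (12 + (9 - 1*49))*(-208) = (12 + (9 - 49))*(-208) = (12 - 40)*(-208) = -28*(-208) = 5824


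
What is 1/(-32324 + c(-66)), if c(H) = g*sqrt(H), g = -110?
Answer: I/(2*(-16162*I + 55*sqrt(66))) ≈ -3.0913e-5 + 8.5464e-7*I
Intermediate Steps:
c(H) = -110*sqrt(H)
1/(-32324 + c(-66)) = 1/(-32324 - 110*I*sqrt(66))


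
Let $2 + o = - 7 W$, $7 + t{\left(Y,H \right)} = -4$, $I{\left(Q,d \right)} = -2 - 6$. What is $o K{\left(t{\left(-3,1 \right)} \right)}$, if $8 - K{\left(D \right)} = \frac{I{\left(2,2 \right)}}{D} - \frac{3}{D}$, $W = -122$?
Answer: $5964$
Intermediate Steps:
$I{\left(Q,d \right)} = -8$ ($I{\left(Q,d \right)} = -2 - 6 = -8$)
$t{\left(Y,H \right)} = -11$ ($t{\left(Y,H \right)} = -7 - 4 = -11$)
$K{\left(D \right)} = 8 + \frac{11}{D}$ ($K{\left(D \right)} = 8 - \left(- \frac{8}{D} - \frac{3}{D}\right) = 8 - - \frac{11}{D} = 8 + \frac{11}{D}$)
$o = 852$ ($o = -2 - -854 = -2 + 854 = 852$)
$o K{\left(t{\left(-3,1 \right)} \right)} = 852 \left(8 + \frac{11}{-11}\right) = 852 \left(8 + 11 \left(- \frac{1}{11}\right)\right) = 852 \left(8 - 1\right) = 852 \cdot 7 = 5964$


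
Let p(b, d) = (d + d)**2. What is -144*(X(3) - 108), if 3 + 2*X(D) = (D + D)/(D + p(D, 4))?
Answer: 1056024/67 ≈ 15762.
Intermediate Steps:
p(b, d) = 4*d**2 (p(b, d) = (2*d)**2 = 4*d**2)
X(D) = -3/2 + D/(64 + D) (X(D) = -3/2 + ((D + D)/(D + 4*4**2))/2 = -3/2 + ((2*D)/(D + 4*16))/2 = -3/2 + ((2*D)/(D + 64))/2 = -3/2 + ((2*D)/(64 + D))/2 = -3/2 + (2*D/(64 + D))/2 = -3/2 + D/(64 + D))
-144*(X(3) - 108) = -144*((-192 - 1*3)/(2*(64 + 3)) - 108) = -144*((1/2)*(-192 - 3)/67 - 108) = -144*((1/2)*(1/67)*(-195) - 108) = -144*(-195/134 - 108) = -144*(-14667/134) = 1056024/67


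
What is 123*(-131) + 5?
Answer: -16108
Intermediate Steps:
123*(-131) + 5 = -16113 + 5 = -16108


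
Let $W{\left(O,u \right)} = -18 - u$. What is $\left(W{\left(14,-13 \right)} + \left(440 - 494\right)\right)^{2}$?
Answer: $3481$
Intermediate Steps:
$\left(W{\left(14,-13 \right)} + \left(440 - 494\right)\right)^{2} = \left(\left(-18 - -13\right) + \left(440 - 494\right)\right)^{2} = \left(\left(-18 + 13\right) - 54\right)^{2} = \left(-5 - 54\right)^{2} = \left(-59\right)^{2} = 3481$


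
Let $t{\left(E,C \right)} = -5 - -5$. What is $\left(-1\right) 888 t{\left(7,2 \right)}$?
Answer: $0$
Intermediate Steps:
$t{\left(E,C \right)} = 0$ ($t{\left(E,C \right)} = -5 + 5 = 0$)
$\left(-1\right) 888 t{\left(7,2 \right)} = \left(-1\right) 888 \cdot 0 = \left(-888\right) 0 = 0$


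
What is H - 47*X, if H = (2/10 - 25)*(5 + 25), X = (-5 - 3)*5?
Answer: 1136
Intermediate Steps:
X = -40 (X = -8*5 = -40)
H = -744 (H = (2*(1/10) - 25)*30 = (1/5 - 25)*30 = -124/5*30 = -744)
H - 47*X = -744 - 47*(-40) = -744 + 1880 = 1136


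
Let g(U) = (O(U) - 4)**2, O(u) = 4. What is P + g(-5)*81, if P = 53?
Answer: 53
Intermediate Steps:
g(U) = 0 (g(U) = (4 - 4)**2 = 0**2 = 0)
P + g(-5)*81 = 53 + 0*81 = 53 + 0 = 53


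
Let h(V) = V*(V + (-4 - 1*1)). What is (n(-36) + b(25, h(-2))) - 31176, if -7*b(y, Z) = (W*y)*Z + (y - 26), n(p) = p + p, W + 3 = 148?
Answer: -269485/7 ≈ -38498.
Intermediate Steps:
W = 145 (W = -3 + 148 = 145)
n(p) = 2*p
h(V) = V*(-5 + V) (h(V) = V*(V + (-4 - 1)) = V*(V - 5) = V*(-5 + V))
b(y, Z) = 26/7 - y/7 - 145*Z*y/7 (b(y, Z) = -((145*y)*Z + (y - 26))/7 = -(145*Z*y + (-26 + y))/7 = -(-26 + y + 145*Z*y)/7 = 26/7 - y/7 - 145*Z*y/7)
(n(-36) + b(25, h(-2))) - 31176 = (2*(-36) + (26/7 - ⅐*25 - 145/7*(-2*(-5 - 2))*25)) - 31176 = (-72 + (26/7 - 25/7 - 145/7*(-2*(-7))*25)) - 31176 = (-72 + (26/7 - 25/7 - 145/7*14*25)) - 31176 = (-72 + (26/7 - 25/7 - 7250)) - 31176 = (-72 - 50749/7) - 31176 = -51253/7 - 31176 = -269485/7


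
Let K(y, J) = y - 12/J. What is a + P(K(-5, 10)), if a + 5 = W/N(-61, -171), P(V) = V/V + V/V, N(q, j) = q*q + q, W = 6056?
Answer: -1231/915 ≈ -1.3454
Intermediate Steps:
N(q, j) = q + q² (N(q, j) = q² + q = q + q²)
P(V) = 2 (P(V) = 1 + 1 = 2)
a = -3061/915 (a = -5 + 6056/((-61*(1 - 61))) = -5 + 6056/((-61*(-60))) = -5 + 6056/3660 = -5 + 6056*(1/3660) = -5 + 1514/915 = -3061/915 ≈ -3.3454)
a + P(K(-5, 10)) = -3061/915 + 2 = -1231/915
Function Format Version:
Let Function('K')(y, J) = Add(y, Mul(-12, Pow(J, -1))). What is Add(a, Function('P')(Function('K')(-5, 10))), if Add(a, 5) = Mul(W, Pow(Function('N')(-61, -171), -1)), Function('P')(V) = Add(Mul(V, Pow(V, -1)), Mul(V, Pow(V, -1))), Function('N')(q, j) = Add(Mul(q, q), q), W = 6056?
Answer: Rational(-1231, 915) ≈ -1.3454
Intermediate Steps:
Function('N')(q, j) = Add(q, Pow(q, 2)) (Function('N')(q, j) = Add(Pow(q, 2), q) = Add(q, Pow(q, 2)))
Function('P')(V) = 2 (Function('P')(V) = Add(1, 1) = 2)
a = Rational(-3061, 915) (a = Add(-5, Mul(6056, Pow(Mul(-61, Add(1, -61)), -1))) = Add(-5, Mul(6056, Pow(Mul(-61, -60), -1))) = Add(-5, Mul(6056, Pow(3660, -1))) = Add(-5, Mul(6056, Rational(1, 3660))) = Add(-5, Rational(1514, 915)) = Rational(-3061, 915) ≈ -3.3454)
Add(a, Function('P')(Function('K')(-5, 10))) = Add(Rational(-3061, 915), 2) = Rational(-1231, 915)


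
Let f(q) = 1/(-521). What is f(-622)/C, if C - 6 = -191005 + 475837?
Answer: -1/148400598 ≈ -6.7385e-9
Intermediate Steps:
C = 284838 (C = 6 + (-191005 + 475837) = 6 + 284832 = 284838)
f(q) = -1/521
f(-622)/C = -1/521/284838 = -1/521*1/284838 = -1/148400598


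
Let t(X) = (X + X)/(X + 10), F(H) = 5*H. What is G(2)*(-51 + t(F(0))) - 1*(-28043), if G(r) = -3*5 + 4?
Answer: 28604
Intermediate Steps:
G(r) = -11 (G(r) = -15 + 4 = -11)
t(X) = 2*X/(10 + X) (t(X) = (2*X)/(10 + X) = 2*X/(10 + X))
G(2)*(-51 + t(F(0))) - 1*(-28043) = -11*(-51 + 2*(5*0)/(10 + 5*0)) - 1*(-28043) = -11*(-51 + 2*0/(10 + 0)) + 28043 = -11*(-51 + 2*0/10) + 28043 = -11*(-51 + 2*0*(⅒)) + 28043 = -11*(-51 + 0) + 28043 = -11*(-51) + 28043 = 561 + 28043 = 28604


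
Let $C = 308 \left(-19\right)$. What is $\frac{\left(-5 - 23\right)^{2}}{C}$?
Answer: $- \frac{28}{209} \approx -0.13397$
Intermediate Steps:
$C = -5852$
$\frac{\left(-5 - 23\right)^{2}}{C} = \frac{\left(-5 - 23\right)^{2}}{-5852} = \left(-28\right)^{2} \left(- \frac{1}{5852}\right) = 784 \left(- \frac{1}{5852}\right) = - \frac{28}{209}$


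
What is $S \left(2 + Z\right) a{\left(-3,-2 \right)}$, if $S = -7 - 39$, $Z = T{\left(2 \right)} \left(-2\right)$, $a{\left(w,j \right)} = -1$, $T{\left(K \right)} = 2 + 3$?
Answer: $-368$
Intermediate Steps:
$T{\left(K \right)} = 5$
$Z = -10$ ($Z = 5 \left(-2\right) = -10$)
$S = -46$
$S \left(2 + Z\right) a{\left(-3,-2 \right)} = - 46 \left(2 - 10\right) \left(-1\right) = - 46 \left(\left(-8\right) \left(-1\right)\right) = \left(-46\right) 8 = -368$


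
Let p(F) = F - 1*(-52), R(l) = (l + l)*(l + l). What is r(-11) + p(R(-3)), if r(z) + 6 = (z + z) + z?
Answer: 49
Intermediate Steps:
R(l) = 4*l**2 (R(l) = (2*l)*(2*l) = 4*l**2)
p(F) = 52 + F (p(F) = F + 52 = 52 + F)
r(z) = -6 + 3*z (r(z) = -6 + ((z + z) + z) = -6 + (2*z + z) = -6 + 3*z)
r(-11) + p(R(-3)) = (-6 + 3*(-11)) + (52 + 4*(-3)**2) = (-6 - 33) + (52 + 4*9) = -39 + (52 + 36) = -39 + 88 = 49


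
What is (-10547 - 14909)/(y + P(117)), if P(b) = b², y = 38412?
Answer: -25456/52101 ≈ -0.48859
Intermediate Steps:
(-10547 - 14909)/(y + P(117)) = (-10547 - 14909)/(38412 + 117²) = -25456/(38412 + 13689) = -25456/52101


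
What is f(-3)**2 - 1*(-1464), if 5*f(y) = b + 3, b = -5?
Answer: 36604/25 ≈ 1464.2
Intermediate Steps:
f(y) = -2/5 (f(y) = (-5 + 3)/5 = (1/5)*(-2) = -2/5)
f(-3)**2 - 1*(-1464) = (-2/5)**2 - 1*(-1464) = 4/25 + 1464 = 36604/25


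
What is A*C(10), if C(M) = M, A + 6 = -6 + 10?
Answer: -20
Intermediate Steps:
A = -2 (A = -6 + (-6 + 10) = -6 + 4 = -2)
A*C(10) = -2*10 = -20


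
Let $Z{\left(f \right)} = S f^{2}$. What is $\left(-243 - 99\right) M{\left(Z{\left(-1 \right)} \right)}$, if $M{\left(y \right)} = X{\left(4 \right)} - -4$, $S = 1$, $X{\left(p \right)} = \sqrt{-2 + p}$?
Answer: $-1368 - 342 \sqrt{2} \approx -1851.7$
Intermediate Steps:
$Z{\left(f \right)} = f^{2}$ ($Z{\left(f \right)} = 1 f^{2} = f^{2}$)
$M{\left(y \right)} = 4 + \sqrt{2}$ ($M{\left(y \right)} = \sqrt{-2 + 4} - -4 = \sqrt{2} + 4 = 4 + \sqrt{2}$)
$\left(-243 - 99\right) M{\left(Z{\left(-1 \right)} \right)} = \left(-243 - 99\right) \left(4 + \sqrt{2}\right) = - 342 \left(4 + \sqrt{2}\right) = -1368 - 342 \sqrt{2}$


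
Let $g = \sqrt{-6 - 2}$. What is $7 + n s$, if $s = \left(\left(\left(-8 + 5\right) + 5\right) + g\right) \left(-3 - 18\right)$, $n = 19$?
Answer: $-791 - 798 i \sqrt{2} \approx -791.0 - 1128.5 i$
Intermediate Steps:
$g = 2 i \sqrt{2}$ ($g = \sqrt{-8} = 2 i \sqrt{2} \approx 2.8284 i$)
$s = -42 - 42 i \sqrt{2}$ ($s = \left(\left(\left(-8 + 5\right) + 5\right) + 2 i \sqrt{2}\right) \left(-3 - 18\right) = \left(\left(-3 + 5\right) + 2 i \sqrt{2}\right) \left(-21\right) = \left(2 + 2 i \sqrt{2}\right) \left(-21\right) = -42 - 42 i \sqrt{2} \approx -42.0 - 59.397 i$)
$7 + n s = 7 + 19 \left(-42 - 42 i \sqrt{2}\right) = 7 - \left(798 + 798 i \sqrt{2}\right) = -791 - 798 i \sqrt{2}$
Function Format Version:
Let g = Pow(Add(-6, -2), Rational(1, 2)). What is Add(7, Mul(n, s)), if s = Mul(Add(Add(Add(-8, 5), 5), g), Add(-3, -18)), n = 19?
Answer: Add(-791, Mul(-798, I, Pow(2, Rational(1, 2)))) ≈ Add(-791.00, Mul(-1128.5, I))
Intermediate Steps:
g = Mul(2, I, Pow(2, Rational(1, 2))) (g = Pow(-8, Rational(1, 2)) = Mul(2, I, Pow(2, Rational(1, 2))) ≈ Mul(2.8284, I))
s = Add(-42, Mul(-42, I, Pow(2, Rational(1, 2)))) (s = Mul(Add(Add(Add(-8, 5), 5), Mul(2, I, Pow(2, Rational(1, 2)))), Add(-3, -18)) = Mul(Add(Add(-3, 5), Mul(2, I, Pow(2, Rational(1, 2)))), -21) = Mul(Add(2, Mul(2, I, Pow(2, Rational(1, 2)))), -21) = Add(-42, Mul(-42, I, Pow(2, Rational(1, 2)))) ≈ Add(-42.000, Mul(-59.397, I)))
Add(7, Mul(n, s)) = Add(7, Mul(19, Add(-42, Mul(-42, I, Pow(2, Rational(1, 2)))))) = Add(7, Add(-798, Mul(-798, I, Pow(2, Rational(1, 2))))) = Add(-791, Mul(-798, I, Pow(2, Rational(1, 2))))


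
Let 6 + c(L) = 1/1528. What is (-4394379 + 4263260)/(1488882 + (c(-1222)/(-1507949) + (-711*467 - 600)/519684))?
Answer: -13083795158972496376/148569000139693839675 ≈ -0.088065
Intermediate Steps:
c(L) = -9167/1528 (c(L) = -6 + 1/1528 = -9167/1528)
(-4394379 + 4263260)/(1488882 + (c(-1222)/(-1507949) + (-711*467 - 600)/519684)) = (-4394379 + 4263260)/(1488882 + (-9167/1528/(-1507949) + (-711*467 - 600)/519684)) = -131119/(1488882 + (-9167/1528*(-1/1507949) + (-332037 - 600)*(1/519684))) = -131119/(1488882 + (9167/2304146072 - 332637*1/519684)) = -131119/(1488882 + (9167/2304146072 - 110879/173228)) = -131119/(1488882 - 63869956084053/99785653940104) = -131119/148569000139693839675/99785653940104 = -131119*99785653940104/148569000139693839675 = -13083795158972496376/148569000139693839675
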